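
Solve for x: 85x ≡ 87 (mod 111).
x ≡ 18 (mod 111)

gcd(85, 111) = 1, which divides 87, so solutions exist.
Find 85^(-1) mod 111 by the extended Euclidean algorithm:
111 = 1 × 85 + 26  ⟹  26 = (1)·111 + (-1)·85
85 = 3 × 26 + 7  ⟹  7 = (-3)·111 + (4)·85
26 = 3 × 7 + 5  ⟹  5 = (10)·111 + (-13)·85
7 = 1 × 5 + 2  ⟹  2 = (-13)·111 + (17)·85
5 = 2 × 2 + 1  ⟹  1 = (36)·111 + (-47)·85
So (-47)·85 ≡ 1 (mod 111), i.e. 85^(-1) ≡ -47 ≡ 64 (mod 111).
x ≡ 64 × 87 = 5568 ≡ 18 (mod 111).
Check: 85 × 18 = 1530 ≡ 87 (mod 111).
Unique solution: x ≡ 18 (mod 111)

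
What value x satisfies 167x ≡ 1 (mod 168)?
167

gcd(167, 168) = 1, so the inverse exists.
Extended Euclidean algorithm on (168, 167):
168 = 1 × 167 + 1  ⟹  1 = (1)·168 + (-1)·167
So (-1)·167 ≡ 1 (mod 168), i.e. 167^(-1) ≡ -1 ≡ 167 (mod 168).
Check: 167 × 167 = 27889 ≡ 1 (mod 168)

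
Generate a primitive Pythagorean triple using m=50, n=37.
(1131, 3700, 3869)

Euclid's formula: a = m² - n², b = 2mn, c = m² + n²
m = 50, n = 37
a = 50² - 37² = 2500 - 1369 = 1131
b = 2 × 50 × 37 = 3700
c = 50² + 37² = 2500 + 1369 = 3869
Verification: 1131² + 3700² = 1279161 + 13690000 = 14969161 = 3869² ✓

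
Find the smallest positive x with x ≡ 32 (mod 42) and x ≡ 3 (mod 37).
410

Using Chinese Remainder Theorem:
M = 42 × 37 = 1554
M1 = 37, M2 = 42
y1 = 37^(-1) mod 42 = 25
y2 = 42^(-1) mod 37 = 15
x = (32×37×25 + 3×42×15) mod 1554 = 410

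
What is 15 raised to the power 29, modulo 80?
15

Repeated squaring. Binary of 29 = 11101.
15^1 ≡ 15 (mod 80); 15^2 ≡ 65 (mod 80); 15^4 ≡ 65 (mod 80); 15^8 ≡ 65 (mod 80); 15^16 ≡ 65 (mod 80)
15^29 = 15^1 × 15^4 × 15^8 × 15^16 ≡ 15 (mod 80)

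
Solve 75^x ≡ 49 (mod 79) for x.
62

Baby-step giant-step with step n = ⌈√79⌉ = 9.
Baby steps 75^j mod 79 (j:value) for j=0..8: 0:1, 1:75, 2:16, 3:15, 4:19, 5:3, 6:67, 7:48, 8:45.
Giant-step multiplier: 75^(-9) ≡ 75^(78-9) = 75^69 ≡ 61 (mod 79).
Giant steps γ_i = 49·61^i mod 79: γ_0=49, γ_1=66, γ_2=76, γ_3=54, γ_4=55, γ_5=37, γ_6=45 (in table at j=8).
x = i·n + j = 6·9 + 8 = 62.
Check: 75^62 ≡ 49 (mod 79).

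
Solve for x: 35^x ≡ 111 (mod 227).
161

Baby-step giant-step with step n = ⌈√227⌉ = 16.
Baby steps 35^j mod 227 (j:value) for j=0..15: 0:1, 1:35, 2:90, 3:199, 4:155, 5:204, 6:103, 7:200, 8:190, 9:67, 10:75, 11:128, 12:167, 13:170, 14:48, 15:91.
Giant-step multiplier: 35^(-16) ≡ 35^(226-16) = 35^210 ≡ 65 (mod 227).
Giant steps γ_i = 111·65^i mod 227: γ_0=111, γ_1=178, γ_2=220, γ_3=226, γ_4=162, γ_5=88, γ_6=45, γ_7=201, γ_8=126, γ_9=18, γ_10=35 (in table at j=1).
x = i·n + j = 10·16 + 1 = 161.
Check: 35^161 ≡ 111 (mod 227).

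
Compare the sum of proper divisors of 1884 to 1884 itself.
abundant

Proper divisors of 1884: sum = 1 + 2 + 3 + 4 + 6 + 12 + 157 + 314 + 471 + 628 + 942 = 2540
Since 2540 > 1884, 1884 is abundant.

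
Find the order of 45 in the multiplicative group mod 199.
99

199 is prime, so ord(45) divides φ(199) = 198.
Divisors of 198: 1, 2, 3, 6, 9, 11, 18, 22, 33, 66, 99, 198.
Repeated squaring: 45^1 ≡ 45, 45^2 ≡ 35, 45^4 ≡ 31, 45^8 ≡ 165, 45^16 ≡ 161, 45^32 ≡ 51, 45^64 ≡ 14, 45^128 ≡ 196 (mod 199).
Test 45^d mod 199 for each divisor d in increasing order:
45^1 ≡ 45
45^2 ≡ 35
45^3 = 45^2·45^1 ≡ 182
45^6 = 45^4·45^2 ≡ 90
45^9 = 45^8·45^1 ≡ 62
45^11 = 45^8·45^2·45^1 ≡ 180
45^18 = 45^16·45^2 ≡ 63
45^22 = 45^16·45^4·45^2 ≡ 162
45^33 = 45^32·45^1 ≡ 106
45^66 = 45^64·45^2 ≡ 92
45^99 = 45^64·45^32·45^2·45^1 ≡ 1  ← first divisor giving 1
The order is 99.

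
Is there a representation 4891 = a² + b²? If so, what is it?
Not possible

Factorization: 4891 = 67 × 73
By Fermat: n is sum of two squares iff every prime p ≡ 3 (mod 4) appears to even power.
Prime(s) ≡ 3 (mod 4) with odd exponent: [(67, 1)]
Therefore 4891 cannot be expressed as a² + b².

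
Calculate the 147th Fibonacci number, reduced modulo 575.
48

Matrix identity: Q^n = [[F_(n+1), F_n], [F_n, F_(n-1)]] with Q = [[1,1],[1,0]].
n = 147 = 10010011₂. Square-and-multiply, entries mod 575:
Q^1 = [[1,1],[1,0]]
Q^2 = (Q^1)² = [[2,1],[1,1]]
Q^4 = (Q^2)² = [[5,3],[3,2]]
Q^9 = (Q^4)²·Q = [[55,34],[34,21]]
Q^18 = (Q^9)² = [[156,284],[284,447]]
Q^36 = (Q^18)² = [[342,477],[477,440]]
Q^73 = (Q^36)²·Q = [[482,68],[68,414]]
Q^147 = (Q^73)²·Q = [[26,48],[48,553]]
F_147 mod 575 = Q^147[0][1] = 48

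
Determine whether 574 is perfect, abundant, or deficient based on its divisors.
deficient

Proper divisors of 574: sum = 1 + 2 + 7 + 14 + 41 + 82 + 287 = 434
Since 434 < 574, 574 is deficient.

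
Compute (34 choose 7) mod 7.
4

Using Lucas' theorem:
Write n=34 and k=7 in base 7:
n in base 7: [4, 6]
k in base 7: [1, 0]
C(34,7) mod 7 = ∏ C(n_i, k_i) mod 7
Digit binomials (mod 7): C(4,1) = 4; C(6,0) = 1
Product: 4 × 1 = 4 ≡ 4 (mod 7)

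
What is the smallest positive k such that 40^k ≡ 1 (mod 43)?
21

43 is prime, so ord(40) divides φ(43) = 42.
Divisors of 42: 1, 2, 3, 6, 7, 14, 21, 42.
Repeated squaring: 40^1 ≡ 40, 40^2 ≡ 9, 40^4 ≡ 38, 40^8 ≡ 25, 40^16 ≡ 23, 40^32 ≡ 13 (mod 43).
Test 40^d mod 43 for each divisor d in increasing order:
40^1 ≡ 40
40^2 ≡ 9
40^3 = 40^2·40^1 ≡ 16
40^6 = 40^4·40^2 ≡ 41
40^7 = 40^4·40^2·40^1 ≡ 6
40^14 = 40^8·40^4·40^2 ≡ 36
40^21 = 40^16·40^4·40^1 ≡ 1  ← first divisor giving 1
The order is 21.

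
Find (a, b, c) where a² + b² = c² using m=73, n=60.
(1729, 8760, 8929)

Euclid's formula: a = m² - n², b = 2mn, c = m² + n²
m = 73, n = 60
a = 73² - 60² = 5329 - 3600 = 1729
b = 2 × 73 × 60 = 8760
c = 73² + 60² = 5329 + 3600 = 8929
Verification: 1729² + 8760² = 2989441 + 76737600 = 79727041 = 8929² ✓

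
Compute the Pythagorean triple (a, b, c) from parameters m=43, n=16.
(1593, 1376, 2105)

Euclid's formula: a = m² - n², b = 2mn, c = m² + n²
m = 43, n = 16
a = 43² - 16² = 1849 - 256 = 1593
b = 2 × 43 × 16 = 1376
c = 43² + 16² = 1849 + 256 = 2105
Verification: 1593² + 1376² = 2537649 + 1893376 = 4431025 = 2105² ✓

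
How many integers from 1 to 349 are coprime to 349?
348

349 = 349
φ(n) = n × ∏(1 - 1/p) for each prime p dividing n
φ(349) = 349 × (1 - 1/349) = 348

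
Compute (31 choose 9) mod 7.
5

Using Lucas' theorem:
Write n=31 and k=9 in base 7:
n in base 7: [4, 3]
k in base 7: [1, 2]
C(31,9) mod 7 = ∏ C(n_i, k_i) mod 7
Digit binomials (mod 7): C(4,1) = 4; C(3,2) = 3
Product: 4 × 3 = 12 ≡ 5 (mod 7)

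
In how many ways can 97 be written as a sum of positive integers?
133230930

p(n) counts ways to write n as a sum of positive integers (order ignored).
Euler's pentagonal recurrence: p(k) = p(k-1) + p(k-2) - p(k-5) - p(k-7) + p(k-12) + p(k-15) - ... (offsets j(3j∓1)/2, signs ++--, p(0)=1, p(<0)=0).
DP table for k = 0..96: p(0)=1, p(1)=1, p(2)=2, p(3)=3, p(4)=5, p(5)=7, p(6)=11, p(7)=15, p(8)=22, p(9)=30, p(10)=42, p(11)=56, p(12)=77, p(13)=101, p(14)=135, p(15)=176, p(16)=231, p(17)=297, p(18)=385, p(19)=490, p(20)=627, p(21)=792, p(22)=1002, p(23)=1255, p(24)=1575, p(25)=1958, p(26)=2436, p(27)=3010, p(28)=3718, p(29)=4565, p(30)=5604, p(31)=6842, p(32)=8349, p(33)=10143, p(34)=12310, p(35)=14883, p(36)=17977, p(37)=21637, p(38)=26015, p(39)=31185, p(40)=37338, p(41)=44583, p(42)=53174, p(43)=63261, p(44)=75175, p(45)=89134, p(46)=105558, p(47)=124754, p(48)=147273, p(49)=173525, p(50)=204226, p(51)=239943, p(52)=281589, p(53)=329931, p(54)=386155, p(55)=451276, p(56)=526823, p(57)=614154, p(58)=715220, p(59)=831820, p(60)=966467, p(61)=1121505, p(62)=1300156, p(63)=1505499, p(64)=1741630, p(65)=2012558, p(66)=2323520, p(67)=2679689, p(68)=3087735, p(69)=3554345, p(70)=4087968, p(71)=4697205, p(72)=5392783, p(73)=6185689, p(74)=7089500, p(75)=8118264, p(76)=9289091, p(77)=10619863, p(78)=12132164, p(79)=13848650, p(80)=15796476, p(81)=18004327, p(82)=20506255, p(83)=23338469, p(84)=26543660, p(85)=30167357, p(86)=34262962, p(87)=38887673, p(88)=44108109, p(89)=49995925, p(90)=56634173, p(91)=64112359, p(92)=72533807, p(93)=82010177, p(94)=92669720, p(95)=104651419, p(96)=118114304.
Final step: p(97) = p(96) + p(95) - p(92) - p(90) + p(85) + p(82) - p(75) - p(71) + p(62) + p(57) - p(46) - p(40) + p(27) + p(20) - p(5)
= 118114304 + 104651419 - 72533807 - 56634173 + 30167357 + 20506255 - 8118264 - 4697205 + 1300156 + 614154 - 105558 - 37338 + 3010 + 627 - 7
= 133230930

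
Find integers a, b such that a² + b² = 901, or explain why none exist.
1² + 30² (a=1, b=30)

Factorization: 901 = 17 × 53
By Fermat: n is sum of two squares iff every prime p ≡ 3 (mod 4) appears to even power.
All primes ≡ 3 (mod 4) appear to even power.
Search a = 0, 1, 2, … for 901 - a² a perfect square: first hit at a = 1: 901 - 1 = 900 = 30².
901 = 1² + 30² = 1 + 900 ✓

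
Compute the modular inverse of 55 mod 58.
19

gcd(55, 58) = 1, so the inverse exists.
Extended Euclidean algorithm on (58, 55):
58 = 1 × 55 + 3  ⟹  3 = (1)·58 + (-1)·55
55 = 18 × 3 + 1  ⟹  1 = (-18)·58 + (19)·55
So (19)·55 ≡ 1 (mod 58), i.e. 55^(-1) ≡ 19 (mod 58).
Check: 55 × 19 = 1045 ≡ 1 (mod 58)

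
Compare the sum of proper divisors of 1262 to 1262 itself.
deficient

Proper divisors of 1262: sum = 1 + 2 + 631 = 634
Since 634 < 1262, 1262 is deficient.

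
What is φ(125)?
100

125 = 5^3
φ(n) = n × ∏(1 - 1/p) for each prime p dividing n
φ(125) = 125 × (1 - 1/5) = 100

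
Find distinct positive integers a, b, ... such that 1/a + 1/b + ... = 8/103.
1/13 + 1/1339

Greedy algorithm:
8/103: ceiling(103/8) = 13, use 1/13
1/1339: ceiling(1339/1) = 1339, use 1/1339
Result: 8/103 = 1/13 + 1/1339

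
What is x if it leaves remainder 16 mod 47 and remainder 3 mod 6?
63

Using Chinese Remainder Theorem:
M = 47 × 6 = 282
M1 = 6, M2 = 47
y1 = 6^(-1) mod 47 = 8
y2 = 47^(-1) mod 6 = 5
x = (16×6×8 + 3×47×5) mod 282 = 63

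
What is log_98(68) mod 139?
53

Baby-step giant-step with step n = ⌈√139⌉ = 12.
Baby steps 98^j mod 139 (j:value) for j=0..11: 0:1, 1:98, 2:13, 3:23, 4:30, 5:21, 6:112, 7:134, 8:66, 9:74, 10:24, 11:128.
Giant-step multiplier: 98^(-12) ≡ 98^(138-12) = 98^126 ≡ 45 (mod 139).
Giant steps γ_i = 68·45^i mod 139: γ_0=68, γ_1=2, γ_2=90, γ_3=19, γ_4=21 (in table at j=5).
x = i·n + j = 4·12 + 5 = 53.
Check: 98^53 ≡ 68 (mod 139).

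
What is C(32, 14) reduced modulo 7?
6

Using Lucas' theorem:
Write n=32 and k=14 in base 7:
n in base 7: [4, 4]
k in base 7: [2, 0]
C(32,14) mod 7 = ∏ C(n_i, k_i) mod 7
Digit binomials (mod 7): C(4,2) = 6; C(4,0) = 1
Product: 6 × 1 = 6 ≡ 6 (mod 7)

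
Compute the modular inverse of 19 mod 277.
175

gcd(19, 277) = 1, so the inverse exists.
Extended Euclidean algorithm on (277, 19):
277 = 14 × 19 + 11  ⟹  11 = (1)·277 + (-14)·19
19 = 1 × 11 + 8  ⟹  8 = (-1)·277 + (15)·19
11 = 1 × 8 + 3  ⟹  3 = (2)·277 + (-29)·19
8 = 2 × 3 + 2  ⟹  2 = (-5)·277 + (73)·19
3 = 1 × 2 + 1  ⟹  1 = (7)·277 + (-102)·19
So (-102)·19 ≡ 1 (mod 277), i.e. 19^(-1) ≡ -102 ≡ 175 (mod 277).
Check: 19 × 175 = 3325 ≡ 1 (mod 277)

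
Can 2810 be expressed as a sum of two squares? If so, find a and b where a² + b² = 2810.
1² + 53² (a=1, b=53)

Factorization: 2810 = 2 × 5 × 281
By Fermat: n is sum of two squares iff every prime p ≡ 3 (mod 4) appears to even power.
All primes ≡ 3 (mod 4) appear to even power.
Search a = 0, 1, 2, … for 2810 - a² a perfect square: first hit at a = 1: 2810 - 1 = 2809 = 53².
2810 = 1² + 53² = 1 + 2809 ✓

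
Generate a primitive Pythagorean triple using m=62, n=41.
(2163, 5084, 5525)

Euclid's formula: a = m² - n², b = 2mn, c = m² + n²
m = 62, n = 41
a = 62² - 41² = 3844 - 1681 = 2163
b = 2 × 62 × 41 = 5084
c = 62² + 41² = 3844 + 1681 = 5525
Verification: 2163² + 5084² = 4678569 + 25847056 = 30525625 = 5525² ✓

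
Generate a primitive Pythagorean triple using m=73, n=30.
(4429, 4380, 6229)

Euclid's formula: a = m² - n², b = 2mn, c = m² + n²
m = 73, n = 30
a = 73² - 30² = 5329 - 900 = 4429
b = 2 × 73 × 30 = 4380
c = 73² + 30² = 5329 + 900 = 6229
Verification: 4429² + 4380² = 19616041 + 19184400 = 38800441 = 6229² ✓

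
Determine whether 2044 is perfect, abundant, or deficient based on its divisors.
abundant

Proper divisors of 2044: sum = 1 + 2 + 4 + 7 + 14 + 28 + 73 + 146 + 292 + 511 + 1022 = 2100
Since 2100 > 2044, 2044 is abundant.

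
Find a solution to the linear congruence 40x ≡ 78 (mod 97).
x ≡ 65 (mod 97)

gcd(40, 97) = 1, which divides 78, so solutions exist.
Find 40^(-1) mod 97 by the extended Euclidean algorithm:
97 = 2 × 40 + 17  ⟹  17 = (1)·97 + (-2)·40
40 = 2 × 17 + 6  ⟹  6 = (-2)·97 + (5)·40
17 = 2 × 6 + 5  ⟹  5 = (5)·97 + (-12)·40
6 = 1 × 5 + 1  ⟹  1 = (-7)·97 + (17)·40
So (17)·40 ≡ 1 (mod 97), i.e. 40^(-1) ≡ 17 (mod 97).
x ≡ 17 × 78 = 1326 ≡ 65 (mod 97).
Check: 40 × 65 = 2600 ≡ 78 (mod 97).
Unique solution: x ≡ 65 (mod 97)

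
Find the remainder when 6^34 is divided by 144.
0

Repeated squaring. Binary of 34 = 100010.
6^1 ≡ 6 (mod 144); 6^2 ≡ 36 (mod 144); 6^4 ≡ 0 (mod 144); 6^8 ≡ 0 (mod 144); 6^16 ≡ 0 (mod 144); 6^32 ≡ 0 (mod 144)
6^34 = 6^2 × 6^32 ≡ 0 (mod 144)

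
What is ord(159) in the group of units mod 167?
166

167 is prime, so ord(159) divides φ(167) = 166.
Divisors of 166: 1, 2, 83, 166.
Repeated squaring: 159^1 ≡ 159, 159^2 ≡ 64, 159^4 ≡ 88, 159^8 ≡ 62, 159^16 ≡ 3, 159^32 ≡ 9, 159^64 ≡ 81, 159^128 ≡ 48 (mod 167).
Test 159^d mod 167 for each divisor d in increasing order:
159^1 ≡ 159
159^2 ≡ 64
159^83 = 159^64·159^16·159^2·159^1 ≡ 166
159^166 = 159^128·159^32·159^4·159^2 ≡ 1  ← first divisor giving 1
The order is 166.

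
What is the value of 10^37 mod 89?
20

Repeated squaring. Binary of 37 = 100101.
10^1 ≡ 10 (mod 89); 10^2 ≡ 11 (mod 89); 10^4 ≡ 32 (mod 89); 10^8 ≡ 45 (mod 89); 10^16 ≡ 67 (mod 89); 10^32 ≡ 39 (mod 89)
10^37 = 10^1 × 10^4 × 10^32 ≡ 20 (mod 89)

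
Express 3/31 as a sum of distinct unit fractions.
1/11 + 1/171 + 1/58311

Greedy algorithm:
3/31: ceiling(31/3) = 11, use 1/11
2/341: ceiling(341/2) = 171, use 1/171
1/58311: ceiling(58311/1) = 58311, use 1/58311
Result: 3/31 = 1/11 + 1/171 + 1/58311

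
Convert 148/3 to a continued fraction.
[49; 3]

Euclidean algorithm steps:
148 = 49 × 3 + 1
3 = 3 × 1 + 0
Continued fraction: [49; 3]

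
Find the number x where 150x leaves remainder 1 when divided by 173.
15

gcd(150, 173) = 1, so the inverse exists.
Extended Euclidean algorithm on (173, 150):
173 = 1 × 150 + 23  ⟹  23 = (1)·173 + (-1)·150
150 = 6 × 23 + 12  ⟹  12 = (-6)·173 + (7)·150
23 = 1 × 12 + 11  ⟹  11 = (7)·173 + (-8)·150
12 = 1 × 11 + 1  ⟹  1 = (-13)·173 + (15)·150
So (15)·150 ≡ 1 (mod 173), i.e. 150^(-1) ≡ 15 (mod 173).
Check: 150 × 15 = 2250 ≡ 1 (mod 173)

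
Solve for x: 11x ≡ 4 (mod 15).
x ≡ 14 (mod 15)

gcd(11, 15) = 1, which divides 4, so solutions exist.
Find 11^(-1) mod 15 by the extended Euclidean algorithm:
15 = 1 × 11 + 4  ⟹  4 = (1)·15 + (-1)·11
11 = 2 × 4 + 3  ⟹  3 = (-2)·15 + (3)·11
4 = 1 × 3 + 1  ⟹  1 = (3)·15 + (-4)·11
So (-4)·11 ≡ 1 (mod 15), i.e. 11^(-1) ≡ -4 ≡ 11 (mod 15).
x ≡ 11 × 4 = 44 ≡ 14 (mod 15).
Check: 11 × 14 = 154 ≡ 4 (mod 15).
Unique solution: x ≡ 14 (mod 15)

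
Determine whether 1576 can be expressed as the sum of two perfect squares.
26² + 30² (a=26, b=30)

Factorization: 1576 = 2^3 × 197
By Fermat: n is sum of two squares iff every prime p ≡ 3 (mod 4) appears to even power.
All primes ≡ 3 (mod 4) appear to even power.
Search a = 0, 1, 2, … for 1576 - a² a perfect square: first hit at a = 26: 1576 - 676 = 900 = 30².
1576 = 26² + 30² = 676 + 900 ✓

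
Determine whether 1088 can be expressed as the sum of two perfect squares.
8² + 32² (a=8, b=32)

Factorization: 1088 = 2^6 × 17
By Fermat: n is sum of two squares iff every prime p ≡ 3 (mod 4) appears to even power.
All primes ≡ 3 (mod 4) appear to even power.
Search a = 0, 1, 2, … for 1088 - a² a perfect square: first hit at a = 8: 1088 - 64 = 1024 = 32².
1088 = 8² + 32² = 64 + 1024 ✓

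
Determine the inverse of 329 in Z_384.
377

gcd(329, 384) = 1, so the inverse exists.
Extended Euclidean algorithm on (384, 329):
384 = 1 × 329 + 55  ⟹  55 = (1)·384 + (-1)·329
329 = 5 × 55 + 54  ⟹  54 = (-5)·384 + (6)·329
55 = 1 × 54 + 1  ⟹  1 = (6)·384 + (-7)·329
So (-7)·329 ≡ 1 (mod 384), i.e. 329^(-1) ≡ -7 ≡ 377 (mod 384).
Check: 329 × 377 = 124033 ≡ 1 (mod 384)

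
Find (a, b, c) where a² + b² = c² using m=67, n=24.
(3913, 3216, 5065)

Euclid's formula: a = m² - n², b = 2mn, c = m² + n²
m = 67, n = 24
a = 67² - 24² = 4489 - 576 = 3913
b = 2 × 67 × 24 = 3216
c = 67² + 24² = 4489 + 576 = 5065
Verification: 3913² + 3216² = 15311569 + 10342656 = 25654225 = 5065² ✓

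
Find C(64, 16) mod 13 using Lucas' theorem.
9

Using Lucas' theorem:
Write n=64 and k=16 in base 13:
n in base 13: [4, 12]
k in base 13: [1, 3]
C(64,16) mod 13 = ∏ C(n_i, k_i) mod 13
Digit binomials (mod 13): C(4,1) = 4; C(12,3) = 220 ≡ 12
Product: 4 × 12 = 48 ≡ 9 (mod 13)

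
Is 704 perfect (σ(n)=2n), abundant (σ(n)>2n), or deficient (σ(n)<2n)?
abundant

Proper divisors of 704: sum = 1 + 2 + 4 + 8 + 11 + 16 + 22 + 32 + 44 + 64 + 88 + 176 + 352 = 820
Since 820 > 704, 704 is abundant.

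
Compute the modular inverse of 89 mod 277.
249

gcd(89, 277) = 1, so the inverse exists.
Extended Euclidean algorithm on (277, 89):
277 = 3 × 89 + 10  ⟹  10 = (1)·277 + (-3)·89
89 = 8 × 10 + 9  ⟹  9 = (-8)·277 + (25)·89
10 = 1 × 9 + 1  ⟹  1 = (9)·277 + (-28)·89
So (-28)·89 ≡ 1 (mod 277), i.e. 89^(-1) ≡ -28 ≡ 249 (mod 277).
Check: 89 × 249 = 22161 ≡ 1 (mod 277)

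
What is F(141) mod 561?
155

Matrix identity: Q^n = [[F_(n+1), F_n], [F_n, F_(n-1)]] with Q = [[1,1],[1,0]].
n = 141 = 10001101₂. Square-and-multiply, entries mod 561:
Q^1 = [[1,1],[1,0]]
Q^2 = (Q^1)² = [[2,1],[1,1]]
Q^4 = (Q^2)² = [[5,3],[3,2]]
Q^8 = (Q^4)² = [[34,21],[21,13]]
Q^17 = (Q^8)²·Q = [[340,475],[475,426]]
Q^35 = (Q^17)²·Q = [[459,137],[137,322]]
Q^70 = (Q^35)² = [[1,407],[407,155]]
Q^141 = (Q^70)²·Q = [[254,155],[155,99]]
F_141 mod 561 = Q^141[0][1] = 155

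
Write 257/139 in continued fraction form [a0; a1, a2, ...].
[1; 1, 5, 1, 1, 1, 1, 1, 2]

Euclidean algorithm steps:
257 = 1 × 139 + 118
139 = 1 × 118 + 21
118 = 5 × 21 + 13
21 = 1 × 13 + 8
13 = 1 × 8 + 5
8 = 1 × 5 + 3
5 = 1 × 3 + 2
3 = 1 × 2 + 1
2 = 2 × 1 + 0
Continued fraction: [1; 1, 5, 1, 1, 1, 1, 1, 2]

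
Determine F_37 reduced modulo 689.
99

Matrix identity: Q^n = [[F_(n+1), F_n], [F_n, F_(n-1)]] with Q = [[1,1],[1,0]].
n = 37 = 100101₂. Square-and-multiply, entries mod 689:
Q^1 = [[1,1],[1,0]]
Q^2 = (Q^1)² = [[2,1],[1,1]]
Q^4 = (Q^2)² = [[5,3],[3,2]]
Q^9 = (Q^4)²·Q = [[55,34],[34,21]]
Q^18 = (Q^9)² = [[47,517],[517,219]]
Q^37 = (Q^18)²·Q = [[510,99],[99,411]]
F_37 mod 689 = Q^37[0][1] = 99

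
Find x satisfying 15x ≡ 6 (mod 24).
x ≡ 2 (mod 8)

gcd(15, 24) = 3, which divides 6, so solutions exist.
Divide through by 3: 5x ≡ 2 (mod 8).
Find 5^(-1) mod 8 by the extended Euclidean algorithm:
8 = 1 × 5 + 3  ⟹  3 = (1)·8 + (-1)·5
5 = 1 × 3 + 2  ⟹  2 = (-1)·8 + (2)·5
3 = 1 × 2 + 1  ⟹  1 = (2)·8 + (-3)·5
So (-3)·5 ≡ 1 (mod 8), i.e. 5^(-1) ≡ -3 ≡ 5 (mod 8).
x ≡ 5 × 2 = 10 ≡ 2 (mod 8).
Check: 15 × 2 = 30 ≡ 6 (mod 24).
x ≡ 2 (mod 8), giving 3 solutions mod 24.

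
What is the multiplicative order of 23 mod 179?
178

179 is prime, so ord(23) divides φ(179) = 178.
Divisors of 178: 1, 2, 89, 178.
Repeated squaring: 23^1 ≡ 23, 23^2 ≡ 171, 23^4 ≡ 64, 23^8 ≡ 158, 23^16 ≡ 83, 23^32 ≡ 87, 23^64 ≡ 51, 23^128 ≡ 95 (mod 179).
Test 23^d mod 179 for each divisor d in increasing order:
23^1 ≡ 23
23^2 ≡ 171
23^89 = 23^64·23^16·23^8·23^1 ≡ 178
23^178 = 23^128·23^32·23^16·23^2 ≡ 1  ← first divisor giving 1
The order is 178.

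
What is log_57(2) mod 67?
31

Baby-step giant-step with step n = ⌈√67⌉ = 9.
Baby steps 57^j mod 67 (j:value) for j=0..8: 0:1, 1:57, 2:33, 3:5, 4:17, 5:31, 6:25, 7:18, 8:21.
Giant-step multiplier: 57^(-9) ≡ 57^(66-9) = 57^57 ≡ 52 (mod 67).
Giant steps γ_i = 2·52^i mod 67: γ_0=2, γ_1=37, γ_2=48, γ_3=17 (in table at j=4).
x = i·n + j = 3·9 + 4 = 31.
Check: 57^31 ≡ 2 (mod 67).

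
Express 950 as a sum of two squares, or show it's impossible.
Not possible

Factorization: 950 = 2 × 5^2 × 19
By Fermat: n is sum of two squares iff every prime p ≡ 3 (mod 4) appears to even power.
Prime(s) ≡ 3 (mod 4) with odd exponent: [(19, 1)]
Therefore 950 cannot be expressed as a² + b².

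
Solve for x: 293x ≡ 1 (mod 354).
29

gcd(293, 354) = 1, so the inverse exists.
Extended Euclidean algorithm on (354, 293):
354 = 1 × 293 + 61  ⟹  61 = (1)·354 + (-1)·293
293 = 4 × 61 + 49  ⟹  49 = (-4)·354 + (5)·293
61 = 1 × 49 + 12  ⟹  12 = (5)·354 + (-6)·293
49 = 4 × 12 + 1  ⟹  1 = (-24)·354 + (29)·293
So (29)·293 ≡ 1 (mod 354), i.e. 293^(-1) ≡ 29 (mod 354).
Check: 293 × 29 = 8497 ≡ 1 (mod 354)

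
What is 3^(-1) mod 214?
143

gcd(3, 214) = 1, so the inverse exists.
Extended Euclidean algorithm on (214, 3):
214 = 71 × 3 + 1  ⟹  1 = (1)·214 + (-71)·3
So (-71)·3 ≡ 1 (mod 214), i.e. 3^(-1) ≡ -71 ≡ 143 (mod 214).
Check: 3 × 143 = 429 ≡ 1 (mod 214)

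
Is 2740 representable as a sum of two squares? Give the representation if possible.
6² + 52² (a=6, b=52)

Factorization: 2740 = 2^2 × 5 × 137
By Fermat: n is sum of two squares iff every prime p ≡ 3 (mod 4) appears to even power.
All primes ≡ 3 (mod 4) appear to even power.
Search a = 0, 1, 2, … for 2740 - a² a perfect square: first hit at a = 6: 2740 - 36 = 2704 = 52².
2740 = 6² + 52² = 36 + 2704 ✓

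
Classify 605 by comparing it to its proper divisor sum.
deficient

Proper divisors of 605: sum = 1 + 5 + 11 + 55 + 121 = 193
Since 193 < 605, 605 is deficient.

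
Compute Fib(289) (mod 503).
210

Matrix identity: Q^n = [[F_(n+1), F_n], [F_n, F_(n-1)]] with Q = [[1,1],[1,0]].
n = 289 = 100100001₂. Square-and-multiply, entries mod 503:
Q^1 = [[1,1],[1,0]]
Q^2 = (Q^1)² = [[2,1],[1,1]]
Q^4 = (Q^2)² = [[5,3],[3,2]]
Q^9 = (Q^4)²·Q = [[55,34],[34,21]]
Q^18 = (Q^9)² = [[157,69],[69,88]]
Q^36 = (Q^18)² = [[236,306],[306,433]]
Q^72 = (Q^36)² = [[444,496],[496,451]]
Q^144 = (Q^72)² = [[9,274],[274,238]]
Q^289 = (Q^144)²·Q = [[486,210],[210,276]]
F_289 mod 503 = Q^289[0][1] = 210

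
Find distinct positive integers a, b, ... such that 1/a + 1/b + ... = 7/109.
1/16 + 1/582 + 1/507504

Greedy algorithm:
7/109: ceiling(109/7) = 16, use 1/16
3/1744: ceiling(1744/3) = 582, use 1/582
1/507504: ceiling(507504/1) = 507504, use 1/507504
Result: 7/109 = 1/16 + 1/582 + 1/507504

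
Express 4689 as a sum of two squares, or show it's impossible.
33² + 60² (a=33, b=60)

Factorization: 4689 = 3^2 × 521
By Fermat: n is sum of two squares iff every prime p ≡ 3 (mod 4) appears to even power.
All primes ≡ 3 (mod 4) appear to even power.
Search a = 0, 1, 2, … for 4689 - a² a perfect square: first hit at a = 33: 4689 - 1089 = 3600 = 60².
4689 = 33² + 60² = 1089 + 3600 ✓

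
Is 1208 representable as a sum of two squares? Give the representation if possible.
Not possible

Factorization: 1208 = 2^3 × 151
By Fermat: n is sum of two squares iff every prime p ≡ 3 (mod 4) appears to even power.
Prime(s) ≡ 3 (mod 4) with odd exponent: [(151, 1)]
Therefore 1208 cannot be expressed as a² + b².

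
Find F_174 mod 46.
38

Matrix identity: Q^n = [[F_(n+1), F_n], [F_n, F_(n-1)]] with Q = [[1,1],[1,0]].
n = 174 = 10101110₂. Square-and-multiply, entries mod 46:
Q^1 = [[1,1],[1,0]]
Q^2 = (Q^1)² = [[2,1],[1,1]]
Q^5 = (Q^2)²·Q = [[8,5],[5,3]]
Q^10 = (Q^5)² = [[43,9],[9,34]]
Q^21 = (Q^10)²·Q = [[1,44],[44,3]]
Q^43 = (Q^21)²·Q = [[43,5],[5,38]]
Q^87 = (Q^43)²·Q = [[25,34],[34,37]]
Q^174 = (Q^87)² = [[33,38],[38,41]]
F_174 mod 46 = Q^174[0][1] = 38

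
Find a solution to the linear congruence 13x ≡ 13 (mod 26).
x ≡ 1 (mod 2)

gcd(13, 26) = 13, which divides 13, so solutions exist.
Divide through by 13: x ≡ 1 (mod 2).
The coefficient of x is now 1, so x ≡ 1 (mod 2).
Check: 13 × 1 = 13 ≡ 13 (mod 26).
x ≡ 1 (mod 2), giving 13 solutions mod 26.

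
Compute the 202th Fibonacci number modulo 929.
804

Matrix identity: Q^n = [[F_(n+1), F_n], [F_n, F_(n-1)]] with Q = [[1,1],[1,0]].
n = 202 = 11001010₂. Square-and-multiply, entries mod 929:
Q^1 = [[1,1],[1,0]]
Q^3 = (Q^1)²·Q = [[3,2],[2,1]]
Q^6 = (Q^3)² = [[13,8],[8,5]]
Q^12 = (Q^6)² = [[233,144],[144,89]]
Q^25 = (Q^12)²·Q = [[623,705],[705,847]]
Q^50 = (Q^25)² = [[746,515],[515,231]]
Q^101 = (Q^50)²·Q = [[142,505],[505,566]]
Q^202 = (Q^101)² = [[205,804],[804,330]]
F_202 mod 929 = Q^202[0][1] = 804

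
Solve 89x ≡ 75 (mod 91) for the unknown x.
x ≡ 8 (mod 91)

gcd(89, 91) = 1, which divides 75, so solutions exist.
Find 89^(-1) mod 91 by the extended Euclidean algorithm:
91 = 1 × 89 + 2  ⟹  2 = (1)·91 + (-1)·89
89 = 44 × 2 + 1  ⟹  1 = (-44)·91 + (45)·89
So (45)·89 ≡ 1 (mod 91), i.e. 89^(-1) ≡ 45 (mod 91).
x ≡ 45 × 75 = 3375 ≡ 8 (mod 91).
Check: 89 × 8 = 712 ≡ 75 (mod 91).
Unique solution: x ≡ 8 (mod 91)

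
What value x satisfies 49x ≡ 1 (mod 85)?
59

gcd(49, 85) = 1, so the inverse exists.
Extended Euclidean algorithm on (85, 49):
85 = 1 × 49 + 36  ⟹  36 = (1)·85 + (-1)·49
49 = 1 × 36 + 13  ⟹  13 = (-1)·85 + (2)·49
36 = 2 × 13 + 10  ⟹  10 = (3)·85 + (-5)·49
13 = 1 × 10 + 3  ⟹  3 = (-4)·85 + (7)·49
10 = 3 × 3 + 1  ⟹  1 = (15)·85 + (-26)·49
So (-26)·49 ≡ 1 (mod 85), i.e. 49^(-1) ≡ -26 ≡ 59 (mod 85).
Check: 49 × 59 = 2891 ≡ 1 (mod 85)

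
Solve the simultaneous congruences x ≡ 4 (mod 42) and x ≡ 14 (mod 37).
88

Using Chinese Remainder Theorem:
M = 42 × 37 = 1554
M1 = 37, M2 = 42
y1 = 37^(-1) mod 42 = 25
y2 = 42^(-1) mod 37 = 15
x = (4×37×25 + 14×42×15) mod 1554 = 88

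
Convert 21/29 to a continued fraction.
[0; 1, 2, 1, 1, 1, 2]

Euclidean algorithm steps:
21 = 0 × 29 + 21
29 = 1 × 21 + 8
21 = 2 × 8 + 5
8 = 1 × 5 + 3
5 = 1 × 3 + 2
3 = 1 × 2 + 1
2 = 2 × 1 + 0
Continued fraction: [0; 1, 2, 1, 1, 1, 2]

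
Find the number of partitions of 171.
301384802048

p(n) counts ways to write n as a sum of positive integers (order ignored).
Euler's pentagonal recurrence: p(k) = p(k-1) + p(k-2) - p(k-5) - p(k-7) + p(k-12) + p(k-15) - ... (offsets j(3j∓1)/2, signs ++--, p(0)=1, p(<0)=0).
DP table for k = 0..170: p(0)=1, p(1)=1, p(2)=2, p(3)=3, p(4)=5, p(5)=7, p(6)=11, p(7)=15, p(8)=22, p(9)=30, p(10)=42, p(11)=56, p(12)=77, p(13)=101, p(14)=135, p(15)=176, p(16)=231, p(17)=297, p(18)=385, p(19)=490, p(20)=627, p(21)=792, p(22)=1002, p(23)=1255, p(24)=1575, p(25)=1958, p(26)=2436, p(27)=3010, p(28)=3718, p(29)=4565, p(30)=5604, p(31)=6842, p(32)=8349, p(33)=10143, p(34)=12310, p(35)=14883, p(36)=17977, p(37)=21637, p(38)=26015, p(39)=31185, p(40)=37338, p(41)=44583, p(42)=53174, p(43)=63261, p(44)=75175, p(45)=89134, p(46)=105558, p(47)=124754, p(48)=147273, p(49)=173525, p(50)=204226, p(51)=239943, p(52)=281589, p(53)=329931, p(54)=386155, p(55)=451276, p(56)=526823, p(57)=614154, p(58)=715220, p(59)=831820, p(60)=966467, p(61)=1121505, p(62)=1300156, p(63)=1505499, p(64)=1741630, p(65)=2012558, p(66)=2323520, p(67)=2679689, p(68)=3087735, p(69)=3554345, p(70)=4087968, p(71)=4697205, p(72)=5392783, p(73)=6185689, p(74)=7089500, p(75)=8118264, p(76)=9289091, p(77)=10619863, p(78)=12132164, p(79)=13848650, p(80)=15796476, p(81)=18004327, p(82)=20506255, p(83)=23338469, p(84)=26543660, p(85)=30167357, p(86)=34262962, p(87)=38887673, p(88)=44108109, p(89)=49995925, p(90)=56634173, p(91)=64112359, p(92)=72533807, p(93)=82010177, p(94)=92669720, p(95)=104651419, p(96)=118114304, p(97)=133230930, p(98)=150198136, p(99)=169229875, p(100)=190569292, p(101)=214481126, p(102)=241265379, p(103)=271248950, p(104)=304801365, p(105)=342325709, p(106)=384276336, p(107)=431149389, p(108)=483502844, p(109)=541946240, p(110)=607163746, p(111)=679903203, p(112)=761002156, p(113)=851376628, p(114)=952050665, p(115)=1064144451, p(116)=1188908248, p(117)=1327710076, p(118)=1482074143, p(119)=1653668665, p(120)=1844349560, p(121)=2056148051, p(122)=2291320912, p(123)=2552338241, p(124)=2841940500, p(125)=3163127352, p(126)=3519222692, p(127)=3913864295, p(128)=4351078600, p(129)=4835271870, p(130)=5371315400, p(131)=5964539504, p(132)=6620830889, p(133)=7346629512, p(134)=8149040695, p(135)=9035836076, p(136)=10015581680, p(137)=11097645016, p(138)=12292341831, p(139)=13610949895, p(140)=15065878135, p(141)=16670689208, p(142)=18440293320, p(143)=20390982757, p(144)=22540654445, p(145)=24908858009, p(146)=27517052599, p(147)=30388671978, p(148)=33549419497, p(149)=37027355200, p(150)=40853235313, p(151)=45060624582, p(152)=49686288421, p(153)=54770336324, p(154)=60356673280, p(155)=66493182097, p(156)=73232243759, p(157)=80630964769, p(158)=88751778802, p(159)=97662728555, p(160)=107438159466, p(161)=118159068427, p(162)=129913904637, p(163)=142798995930, p(164)=156919475295, p(165)=172389800255, p(166)=189334822579, p(167)=207890420102, p(168)=228204732751, p(169)=250438925115, p(170)=274768617130.
Final step: p(171) = p(170) + p(169) - p(166) - p(164) + p(159) + p(156) - p(149) - p(145) + p(136) + p(131) - p(120) - p(114) + p(101) + p(94) - p(79) - p(71) + p(54) + p(45) - p(26) - p(16)
= 274768617130 + 250438925115 - 189334822579 - 156919475295 + 97662728555 + 73232243759 - 37027355200 - 24908858009 + 10015581680 + 5964539504 - 1844349560 - 952050665 + 214481126 + 92669720 - 13848650 - 4697205 + 386155 + 89134 - 2436 - 231
= 301384802048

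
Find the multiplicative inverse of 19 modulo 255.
94

gcd(19, 255) = 1, so the inverse exists.
Extended Euclidean algorithm on (255, 19):
255 = 13 × 19 + 8  ⟹  8 = (1)·255 + (-13)·19
19 = 2 × 8 + 3  ⟹  3 = (-2)·255 + (27)·19
8 = 2 × 3 + 2  ⟹  2 = (5)·255 + (-67)·19
3 = 1 × 2 + 1  ⟹  1 = (-7)·255 + (94)·19
So (94)·19 ≡ 1 (mod 255), i.e. 19^(-1) ≡ 94 (mod 255).
Check: 19 × 94 = 1786 ≡ 1 (mod 255)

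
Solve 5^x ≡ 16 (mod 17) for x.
8

Baby-step giant-step with step n = ⌈√17⌉ = 5.
Baby steps 5^j mod 17 (j:value) for j=0..4: 0:1, 1:5, 2:8, 3:6, 4:13.
Giant-step multiplier: 5^(-5) ≡ 5^(16-5) = 5^11 ≡ 11 (mod 17).
Giant steps γ_i = 16·11^i mod 17: γ_0=16, γ_1=6 (in table at j=3).
x = i·n + j = 1·5 + 3 = 8.
Check: 5^8 ≡ 16 (mod 17).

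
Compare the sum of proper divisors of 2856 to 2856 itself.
abundant

Proper divisors of 2856: sum = 1 + 2 + 3 + 4 + 6 + 7 + 8 + 12 + ... + 476 + 714 + 952 + 1428 (31 divisors) = 5784
Since 5784 > 2856, 2856 is abundant.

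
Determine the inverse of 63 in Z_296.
47

gcd(63, 296) = 1, so the inverse exists.
Extended Euclidean algorithm on (296, 63):
296 = 4 × 63 + 44  ⟹  44 = (1)·296 + (-4)·63
63 = 1 × 44 + 19  ⟹  19 = (-1)·296 + (5)·63
44 = 2 × 19 + 6  ⟹  6 = (3)·296 + (-14)·63
19 = 3 × 6 + 1  ⟹  1 = (-10)·296 + (47)·63
So (47)·63 ≡ 1 (mod 296), i.e. 63^(-1) ≡ 47 (mod 296).
Check: 63 × 47 = 2961 ≡ 1 (mod 296)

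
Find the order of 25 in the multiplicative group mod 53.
26

53 is prime, so ord(25) divides φ(53) = 52.
Divisors of 52: 1, 2, 4, 13, 26, 52.
Repeated squaring: 25^1 ≡ 25, 25^2 ≡ 42, 25^4 ≡ 15, 25^8 ≡ 13, 25^16 ≡ 10, 25^32 ≡ 47 (mod 53).
Test 25^d mod 53 for each divisor d in increasing order:
25^1 ≡ 25
25^2 ≡ 42
25^4 ≡ 15
25^13 = 25^8·25^4·25^1 ≡ 52
25^26 = 25^16·25^8·25^2 ≡ 1  ← first divisor giving 1
The order is 26.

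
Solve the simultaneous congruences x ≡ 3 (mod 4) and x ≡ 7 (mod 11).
7

Using Chinese Remainder Theorem:
M = 4 × 11 = 44
M1 = 11, M2 = 4
y1 = 11^(-1) mod 4 = 3
y2 = 4^(-1) mod 11 = 3
x = (3×11×3 + 7×4×3) mod 44 = 7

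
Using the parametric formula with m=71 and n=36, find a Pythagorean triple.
(3745, 5112, 6337)

Euclid's formula: a = m² - n², b = 2mn, c = m² + n²
m = 71, n = 36
a = 71² - 36² = 5041 - 1296 = 3745
b = 2 × 71 × 36 = 5112
c = 71² + 36² = 5041 + 1296 = 6337
Verification: 3745² + 5112² = 14025025 + 26132544 = 40157569 = 6337² ✓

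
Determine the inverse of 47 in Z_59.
54

gcd(47, 59) = 1, so the inverse exists.
Extended Euclidean algorithm on (59, 47):
59 = 1 × 47 + 12  ⟹  12 = (1)·59 + (-1)·47
47 = 3 × 12 + 11  ⟹  11 = (-3)·59 + (4)·47
12 = 1 × 11 + 1  ⟹  1 = (4)·59 + (-5)·47
So (-5)·47 ≡ 1 (mod 59), i.e. 47^(-1) ≡ -5 ≡ 54 (mod 59).
Check: 47 × 54 = 2538 ≡ 1 (mod 59)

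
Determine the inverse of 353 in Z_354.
353

gcd(353, 354) = 1, so the inverse exists.
Extended Euclidean algorithm on (354, 353):
354 = 1 × 353 + 1  ⟹  1 = (1)·354 + (-1)·353
So (-1)·353 ≡ 1 (mod 354), i.e. 353^(-1) ≡ -1 ≡ 353 (mod 354).
Check: 353 × 353 = 124609 ≡ 1 (mod 354)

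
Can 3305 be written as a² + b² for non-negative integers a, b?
13² + 56² (a=13, b=56)

Factorization: 3305 = 5 × 661
By Fermat: n is sum of two squares iff every prime p ≡ 3 (mod 4) appears to even power.
All primes ≡ 3 (mod 4) appear to even power.
Search a = 0, 1, 2, … for 3305 - a² a perfect square: first hit at a = 13: 3305 - 169 = 3136 = 56².
3305 = 13² + 56² = 169 + 3136 ✓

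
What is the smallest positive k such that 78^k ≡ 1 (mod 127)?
126

127 is prime, so ord(78) divides φ(127) = 126.
Divisors of 126: 1, 2, 3, 6, 7, 9, 14, 18, 21, 42, 63, 126.
Repeated squaring: 78^1 ≡ 78, 78^2 ≡ 115, 78^4 ≡ 17, 78^8 ≡ 35, 78^16 ≡ 82, 78^32 ≡ 120, 78^64 ≡ 49 (mod 127).
Test 78^d mod 127 for each divisor d in increasing order:
78^1 ≡ 78
78^2 ≡ 115
78^3 = 78^2·78^1 ≡ 80
78^6 = 78^4·78^2 ≡ 50
78^7 = 78^4·78^2·78^1 ≡ 90
78^9 = 78^8·78^1 ≡ 63
78^14 = 78^8·78^4·78^2 ≡ 99
78^18 = 78^16·78^2 ≡ 32
78^21 = 78^16·78^4·78^1 ≡ 20
78^42 = 78^32·78^8·78^2 ≡ 19
78^63 = 78^32·78^16·78^8·78^4·78^2·78^1 ≡ 126
78^126 = 78^64·78^32·78^16·78^8·78^4·78^2 ≡ 1  ← first divisor giving 1
The order is 126.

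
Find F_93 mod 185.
43

Matrix identity: Q^n = [[F_(n+1), F_n], [F_n, F_(n-1)]] with Q = [[1,1],[1,0]].
n = 93 = 1011101₂. Square-and-multiply, entries mod 185:
Q^1 = [[1,1],[1,0]]
Q^2 = (Q^1)² = [[2,1],[1,1]]
Q^5 = (Q^2)²·Q = [[8,5],[5,3]]
Q^11 = (Q^5)²·Q = [[144,89],[89,55]]
Q^23 = (Q^11)²·Q = [[118,167],[167,136]]
Q^46 = (Q^23)² = [[3,53],[53,135]]
Q^93 = (Q^46)²·Q = [[142,43],[43,99]]
F_93 mod 185 = Q^93[0][1] = 43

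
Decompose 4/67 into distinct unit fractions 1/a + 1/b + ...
1/17 + 1/1139

Greedy algorithm:
4/67: ceiling(67/4) = 17, use 1/17
1/1139: ceiling(1139/1) = 1139, use 1/1139
Result: 4/67 = 1/17 + 1/1139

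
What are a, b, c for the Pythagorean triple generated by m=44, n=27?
(1207, 2376, 2665)

Euclid's formula: a = m² - n², b = 2mn, c = m² + n²
m = 44, n = 27
a = 44² - 27² = 1936 - 729 = 1207
b = 2 × 44 × 27 = 2376
c = 44² + 27² = 1936 + 729 = 2665
Verification: 1207² + 2376² = 1456849 + 5645376 = 7102225 = 2665² ✓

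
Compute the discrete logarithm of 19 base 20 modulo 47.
41

Baby-step giant-step with step n = ⌈√47⌉ = 7.
Baby steps 20^j mod 47 (j:value) for j=0..6: 0:1, 1:20, 2:24, 3:10, 4:12, 5:5, 6:6.
Giant-step multiplier: 20^(-7) ≡ 20^(46-7) = 20^39 ≡ 38 (mod 47).
Giant steps γ_i = 19·38^i mod 47: γ_0=19, γ_1=17, γ_2=35, γ_3=14, γ_4=15, γ_5=6 (in table at j=6).
x = i·n + j = 5·7 + 6 = 41.
Check: 20^41 ≡ 19 (mod 47).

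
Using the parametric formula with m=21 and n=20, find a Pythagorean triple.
(41, 840, 841)

Euclid's formula: a = m² - n², b = 2mn, c = m² + n²
m = 21, n = 20
a = 21² - 20² = 441 - 400 = 41
b = 2 × 21 × 20 = 840
c = 21² + 20² = 441 + 400 = 841
Verification: 41² + 840² = 1681 + 705600 = 707281 = 841² ✓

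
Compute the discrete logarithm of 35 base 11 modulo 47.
31

Baby-step giant-step with step n = ⌈√47⌉ = 7.
Baby steps 11^j mod 47 (j:value) for j=0..6: 0:1, 1:11, 2:27, 3:15, 4:24, 5:29, 6:37.
Giant-step multiplier: 11^(-7) ≡ 11^(46-7) = 11^39 ≡ 44 (mod 47).
Giant steps γ_i = 35·44^i mod 47: γ_0=35, γ_1=36, γ_2=33, γ_3=42, γ_4=15 (in table at j=3).
x = i·n + j = 4·7 + 3 = 31.
Check: 11^31 ≡ 35 (mod 47).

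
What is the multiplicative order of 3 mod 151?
50

151 is prime, so ord(3) divides φ(151) = 150.
Divisors of 150: 1, 2, 3, 5, 6, 10, 15, 25, 30, 50, 75, 150.
Repeated squaring: 3^1 ≡ 3, 3^2 ≡ 9, 3^4 ≡ 81, 3^8 ≡ 68, 3^16 ≡ 94, 3^32 ≡ 78, 3^64 ≡ 44, 3^128 ≡ 124 (mod 151).
Test 3^d mod 151 for each divisor d in increasing order:
3^1 ≡ 3
3^2 ≡ 9
3^3 = 3^2·3^1 ≡ 27
3^5 = 3^4·3^1 ≡ 92
3^6 = 3^4·3^2 ≡ 125
3^10 = 3^8·3^2 ≡ 8
3^15 = 3^8·3^4·3^2·3^1 ≡ 132
3^25 = 3^16·3^8·3^1 ≡ 150
3^30 = 3^16·3^8·3^4·3^2 ≡ 59
3^50 = 3^32·3^16·3^2 ≡ 1  ← first divisor giving 1
The order is 50.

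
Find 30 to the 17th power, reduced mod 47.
10

Repeated squaring. Binary of 17 = 10001.
30^1 ≡ 30 (mod 47); 30^2 ≡ 7 (mod 47); 30^4 ≡ 2 (mod 47); 30^8 ≡ 4 (mod 47); 30^16 ≡ 16 (mod 47)
30^17 = 30^1 × 30^16 ≡ 10 (mod 47)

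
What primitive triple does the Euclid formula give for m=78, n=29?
(5243, 4524, 6925)

Euclid's formula: a = m² - n², b = 2mn, c = m² + n²
m = 78, n = 29
a = 78² - 29² = 6084 - 841 = 5243
b = 2 × 78 × 29 = 4524
c = 78² + 29² = 6084 + 841 = 6925
Verification: 5243² + 4524² = 27489049 + 20466576 = 47955625 = 6925² ✓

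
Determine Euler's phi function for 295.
232

295 = 5 × 59
φ(n) = n × ∏(1 - 1/p) for each prime p dividing n
φ(295) = 295 × (1 - 1/5) × (1 - 1/59) = 232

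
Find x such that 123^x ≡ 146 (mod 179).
36

Baby-step giant-step with step n = ⌈√179⌉ = 14.
Baby steps 123^j mod 179 (j:value) for j=0..13: 0:1, 1:123, 2:93, 3:162, 4:57, 5:30, 6:110, 7:105, 8:27, 9:99, 10:5, 11:78, 12:107, 13:94.
Giant-step multiplier: 123^(-14) ≡ 123^(178-14) = 123^164 ≡ 76 (mod 179).
Giant steps γ_i = 146·76^i mod 179: γ_0=146, γ_1=177, γ_2=27 (in table at j=8).
x = i·n + j = 2·14 + 8 = 36.
Check: 123^36 ≡ 146 (mod 179).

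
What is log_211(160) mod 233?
149

Baby-step giant-step with step n = ⌈√233⌉ = 16.
Baby steps 211^j mod 233 (j:value) for j=0..15: 0:1, 1:211, 2:18, 3:70, 4:91, 5:95, 6:7, 7:79, 8:126, 9:24, 10:171, 11:199, 12:49, 13:87, 14:183, 15:168.
Giant-step multiplier: 211^(-16) ≡ 211^(232-16) = 211^216 ≡ 51 (mod 233).
Giant steps γ_i = 160·51^i mod 233: γ_0=160, γ_1=5, γ_2=22, γ_3=190, γ_4=137, γ_5=230, γ_6=80, γ_7=119, γ_8=11, γ_9=95 (in table at j=5).
x = i·n + j = 9·16 + 5 = 149.
Check: 211^149 ≡ 160 (mod 233).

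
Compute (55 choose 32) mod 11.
0

Using Lucas' theorem:
Write n=55 and k=32 in base 11:
n in base 11: [5, 0]
k in base 11: [2, 10]
C(55,32) mod 11 = ∏ C(n_i, k_i) mod 11
Digit binomials (mod 11): C(5,2) = 10; C(0,10) = 0 (k_i > n_i)
Product: 10 × 0 = 0 ≡ 0 (mod 11)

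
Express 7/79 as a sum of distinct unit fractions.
1/12 + 1/190 + 1/90060

Greedy algorithm:
7/79: ceiling(79/7) = 12, use 1/12
5/948: ceiling(948/5) = 190, use 1/190
1/90060: ceiling(90060/1) = 90060, use 1/90060
Result: 7/79 = 1/12 + 1/190 + 1/90060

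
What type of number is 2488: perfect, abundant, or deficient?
deficient

Proper divisors of 2488: sum = 1 + 2 + 4 + 8 + 311 + 622 + 1244 = 2192
Since 2192 < 2488, 2488 is deficient.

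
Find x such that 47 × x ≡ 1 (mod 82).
7

gcd(47, 82) = 1, so the inverse exists.
Extended Euclidean algorithm on (82, 47):
82 = 1 × 47 + 35  ⟹  35 = (1)·82 + (-1)·47
47 = 1 × 35 + 12  ⟹  12 = (-1)·82 + (2)·47
35 = 2 × 12 + 11  ⟹  11 = (3)·82 + (-5)·47
12 = 1 × 11 + 1  ⟹  1 = (-4)·82 + (7)·47
So (7)·47 ≡ 1 (mod 82), i.e. 47^(-1) ≡ 7 (mod 82).
Check: 47 × 7 = 329 ≡ 1 (mod 82)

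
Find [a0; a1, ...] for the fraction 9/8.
[1; 8]

Euclidean algorithm steps:
9 = 1 × 8 + 1
8 = 8 × 1 + 0
Continued fraction: [1; 8]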